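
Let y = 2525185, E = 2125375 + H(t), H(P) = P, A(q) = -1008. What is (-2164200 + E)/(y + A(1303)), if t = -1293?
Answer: -40118/2524177 ≈ -0.015893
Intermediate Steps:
E = 2124082 (E = 2125375 - 1293 = 2124082)
(-2164200 + E)/(y + A(1303)) = (-2164200 + 2124082)/(2525185 - 1008) = -40118/2524177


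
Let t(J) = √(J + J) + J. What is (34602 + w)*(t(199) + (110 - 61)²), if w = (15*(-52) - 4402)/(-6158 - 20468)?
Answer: 1197713444200/13313 + 460659017*√398/13313 ≈ 9.0656e+7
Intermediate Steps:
t(J) = J + √2*√J (t(J) = √(2*J) + J = √2*√J + J = J + √2*√J)
w = 2591/13313 (w = (-780 - 4402)/(-26626) = -5182*(-1/26626) = 2591/13313 ≈ 0.19462)
(34602 + w)*(t(199) + (110 - 61)²) = (34602 + 2591/13313)*((199 + √2*√199) + (110 - 61)²) = 460659017*((199 + √398) + 49²)/13313 = 460659017*((199 + √398) + 2401)/13313 = 460659017*(2600 + √398)/13313 = 1197713444200/13313 + 460659017*√398/13313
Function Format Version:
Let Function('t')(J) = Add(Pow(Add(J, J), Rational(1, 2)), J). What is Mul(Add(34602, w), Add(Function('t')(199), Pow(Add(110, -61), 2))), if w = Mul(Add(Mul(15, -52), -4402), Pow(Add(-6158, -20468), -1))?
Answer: Add(Rational(1197713444200, 13313), Mul(Rational(460659017, 13313), Pow(398, Rational(1, 2)))) ≈ 9.0656e+7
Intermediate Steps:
Function('t')(J) = Add(J, Mul(Pow(2, Rational(1, 2)), Pow(J, Rational(1, 2)))) (Function('t')(J) = Add(Pow(Mul(2, J), Rational(1, 2)), J) = Add(Mul(Pow(2, Rational(1, 2)), Pow(J, Rational(1, 2))), J) = Add(J, Mul(Pow(2, Rational(1, 2)), Pow(J, Rational(1, 2)))))
w = Rational(2591, 13313) (w = Mul(Add(-780, -4402), Pow(-26626, -1)) = Mul(-5182, Rational(-1, 26626)) = Rational(2591, 13313) ≈ 0.19462)
Mul(Add(34602, w), Add(Function('t')(199), Pow(Add(110, -61), 2))) = Mul(Add(34602, Rational(2591, 13313)), Add(Add(199, Mul(Pow(2, Rational(1, 2)), Pow(199, Rational(1, 2)))), Pow(Add(110, -61), 2))) = Mul(Rational(460659017, 13313), Add(Add(199, Pow(398, Rational(1, 2))), Pow(49, 2))) = Mul(Rational(460659017, 13313), Add(Add(199, Pow(398, Rational(1, 2))), 2401)) = Mul(Rational(460659017, 13313), Add(2600, Pow(398, Rational(1, 2)))) = Add(Rational(1197713444200, 13313), Mul(Rational(460659017, 13313), Pow(398, Rational(1, 2))))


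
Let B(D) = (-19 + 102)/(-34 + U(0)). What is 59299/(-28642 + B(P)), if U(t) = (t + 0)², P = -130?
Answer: -2016166/973911 ≈ -2.0702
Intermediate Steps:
U(t) = t²
B(D) = -83/34 (B(D) = (-19 + 102)/(-34 + 0²) = 83/(-34 + 0) = 83/(-34) = 83*(-1/34) = -83/34)
59299/(-28642 + B(P)) = 59299/(-28642 - 83/34) = 59299/(-973911/34) = 59299*(-34/973911) = -2016166/973911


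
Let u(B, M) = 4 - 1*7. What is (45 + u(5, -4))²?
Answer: 1764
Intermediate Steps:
u(B, M) = -3 (u(B, M) = 4 - 7 = -3)
(45 + u(5, -4))² = (45 - 3)² = 42² = 1764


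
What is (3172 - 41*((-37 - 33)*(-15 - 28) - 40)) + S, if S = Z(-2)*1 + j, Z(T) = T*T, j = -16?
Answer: -118610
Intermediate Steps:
Z(T) = T**2
S = -12 (S = (-2)**2*1 - 16 = 4*1 - 16 = 4 - 16 = -12)
(3172 - 41*((-37 - 33)*(-15 - 28) - 40)) + S = (3172 - 41*((-37 - 33)*(-15 - 28) - 40)) - 12 = (3172 - 41*(-70*(-43) - 40)) - 12 = (3172 - 41*(3010 - 40)) - 12 = (3172 - 41*2970) - 12 = (3172 - 121770) - 12 = -118598 - 12 = -118610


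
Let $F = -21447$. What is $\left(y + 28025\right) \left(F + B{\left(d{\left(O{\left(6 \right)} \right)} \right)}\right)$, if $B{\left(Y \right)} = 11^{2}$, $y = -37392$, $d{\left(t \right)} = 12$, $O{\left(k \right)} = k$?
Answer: $199760642$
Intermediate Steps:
$B{\left(Y \right)} = 121$
$\left(y + 28025\right) \left(F + B{\left(d{\left(O{\left(6 \right)} \right)} \right)}\right) = \left(-37392 + 28025\right) \left(-21447 + 121\right) = \left(-9367\right) \left(-21326\right) = 199760642$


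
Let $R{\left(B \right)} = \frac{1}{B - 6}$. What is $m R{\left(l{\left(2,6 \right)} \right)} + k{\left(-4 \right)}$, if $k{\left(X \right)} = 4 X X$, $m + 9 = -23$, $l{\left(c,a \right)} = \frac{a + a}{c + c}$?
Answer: $\frac{224}{3} \approx 74.667$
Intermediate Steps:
$l{\left(c,a \right)} = \frac{a}{c}$ ($l{\left(c,a \right)} = \frac{2 a}{2 c} = 2 a \frac{1}{2 c} = \frac{a}{c}$)
$m = -32$ ($m = -9 - 23 = -32$)
$R{\left(B \right)} = \frac{1}{-6 + B}$
$k{\left(X \right)} = 4 X^{2}$
$m R{\left(l{\left(2,6 \right)} \right)} + k{\left(-4 \right)} = - \frac{32}{-6 + \frac{6}{2}} + 4 \left(-4\right)^{2} = - \frac{32}{-6 + 6 \cdot \frac{1}{2}} + 4 \cdot 16 = - \frac{32}{-6 + 3} + 64 = - \frac{32}{-3} + 64 = \left(-32\right) \left(- \frac{1}{3}\right) + 64 = \frac{32}{3} + 64 = \frac{224}{3}$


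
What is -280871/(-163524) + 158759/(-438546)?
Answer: 5400774825/3984044228 ≈ 1.3556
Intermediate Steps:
-280871/(-163524) + 158759/(-438546) = -280871*(-1/163524) + 158759*(-1/438546) = 280871/163524 - 158759/438546 = 5400774825/3984044228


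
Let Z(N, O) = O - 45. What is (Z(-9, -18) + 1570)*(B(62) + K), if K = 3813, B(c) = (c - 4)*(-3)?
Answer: 5483973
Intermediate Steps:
Z(N, O) = -45 + O
B(c) = 12 - 3*c (B(c) = (-4 + c)*(-3) = 12 - 3*c)
(Z(-9, -18) + 1570)*(B(62) + K) = ((-45 - 18) + 1570)*((12 - 3*62) + 3813) = (-63 + 1570)*((12 - 186) + 3813) = 1507*(-174 + 3813) = 1507*3639 = 5483973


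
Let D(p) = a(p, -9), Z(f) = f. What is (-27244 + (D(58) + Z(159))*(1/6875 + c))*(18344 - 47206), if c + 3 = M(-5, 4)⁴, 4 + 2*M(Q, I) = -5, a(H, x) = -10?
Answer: -53032723749129/55000 ≈ -9.6423e+8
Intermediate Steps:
M(Q, I) = -9/2 (M(Q, I) = -2 + (½)*(-5) = -2 - 5/2 = -9/2)
D(p) = -10
c = 6513/16 (c = -3 + (-9/2)⁴ = -3 + 6561/16 = 6513/16 ≈ 407.06)
(-27244 + (D(58) + Z(159))*(1/6875 + c))*(18344 - 47206) = (-27244 + (-10 + 159)*(1/6875 + 6513/16))*(18344 - 47206) = (-27244 + 149*(1/6875 + 6513/16))*(-28862) = (-27244 + 149*(44776891/110000))*(-28862) = (-27244 + 6671756759/110000)*(-28862) = (3674916759/110000)*(-28862) = -53032723749129/55000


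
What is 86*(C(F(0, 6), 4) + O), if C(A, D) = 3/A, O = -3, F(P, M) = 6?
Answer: -215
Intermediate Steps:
86*(C(F(0, 6), 4) + O) = 86*(3/6 - 3) = 86*(3*(⅙) - 3) = 86*(½ - 3) = 86*(-5/2) = -215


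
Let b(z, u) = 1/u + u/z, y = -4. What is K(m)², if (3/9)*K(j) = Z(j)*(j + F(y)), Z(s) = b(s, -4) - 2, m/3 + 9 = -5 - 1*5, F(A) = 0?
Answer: 2223081/16 ≈ 1.3894e+5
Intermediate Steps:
b(z, u) = 1/u + u/z
m = -57 (m = -27 + 3*(-5 - 1*5) = -27 + 3*(-5 - 5) = -27 + 3*(-10) = -27 - 30 = -57)
Z(s) = -9/4 - 4/s (Z(s) = (1/(-4) - 4/s) - 2 = (-¼ - 4/s) - 2 = -9/4 - 4/s)
K(j) = 3*j*(-9/4 - 4/j) (K(j) = 3*((-9/4 - 4/j)*(j + 0)) = 3*((-9/4 - 4/j)*j) = 3*(j*(-9/4 - 4/j)) = 3*j*(-9/4 - 4/j))
K(m)² = (-12 - 27/4*(-57))² = (-12 + 1539/4)² = (1491/4)² = 2223081/16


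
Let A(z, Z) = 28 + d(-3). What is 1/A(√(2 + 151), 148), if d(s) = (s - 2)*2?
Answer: 1/18 ≈ 0.055556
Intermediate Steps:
d(s) = -4 + 2*s (d(s) = (-2 + s)*2 = -4 + 2*s)
A(z, Z) = 18 (A(z, Z) = 28 + (-4 + 2*(-3)) = 28 + (-4 - 6) = 28 - 10 = 18)
1/A(√(2 + 151), 148) = 1/18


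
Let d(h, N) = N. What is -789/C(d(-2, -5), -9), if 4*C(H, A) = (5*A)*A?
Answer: -1052/135 ≈ -7.7926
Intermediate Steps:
C(H, A) = 5*A²/4 (C(H, A) = ((5*A)*A)/4 = (5*A²)/4 = 5*A²/4)
-789/C(d(-2, -5), -9) = -789/((5/4)*(-9)²) = -789/((5/4)*81) = -789/405/4 = -789*4/405 = -1052/135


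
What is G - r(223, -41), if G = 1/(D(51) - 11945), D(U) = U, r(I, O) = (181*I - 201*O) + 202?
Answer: -580498565/11894 ≈ -48806.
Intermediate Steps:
r(I, O) = 202 - 201*O + 181*I (r(I, O) = (-201*O + 181*I) + 202 = 202 - 201*O + 181*I)
G = -1/11894 (G = 1/(51 - 11945) = 1/(-11894) = -1/11894 ≈ -8.4076e-5)
G - r(223, -41) = -1/11894 - (202 - 201*(-41) + 181*223) = -1/11894 - (202 + 8241 + 40363) = -1/11894 - 1*48806 = -1/11894 - 48806 = -580498565/11894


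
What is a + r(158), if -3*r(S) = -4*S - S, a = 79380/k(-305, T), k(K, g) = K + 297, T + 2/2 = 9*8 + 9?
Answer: -57955/6 ≈ -9659.2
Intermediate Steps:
T = 80 (T = -1 + (9*8 + 9) = -1 + (72 + 9) = -1 + 81 = 80)
k(K, g) = 297 + K
a = -19845/2 (a = 79380/(297 - 305) = 79380/(-8) = 79380*(-⅛) = -19845/2 ≈ -9922.5)
r(S) = 5*S/3 (r(S) = -(-4*S - S)/3 = -(-5)*S/3 = 5*S/3)
a + r(158) = -19845/2 + (5/3)*158 = -19845/2 + 790/3 = -57955/6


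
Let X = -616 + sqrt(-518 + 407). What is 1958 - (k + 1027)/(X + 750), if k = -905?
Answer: 35358838/18067 + 122*I*sqrt(111)/18067 ≈ 1957.1 + 0.071144*I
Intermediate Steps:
X = -616 + I*sqrt(111) (X = -616 + sqrt(-111) = -616 + I*sqrt(111) ≈ -616.0 + 10.536*I)
1958 - (k + 1027)/(X + 750) = 1958 - (-905 + 1027)/((-616 + I*sqrt(111)) + 750) = 1958 - 122/(134 + I*sqrt(111))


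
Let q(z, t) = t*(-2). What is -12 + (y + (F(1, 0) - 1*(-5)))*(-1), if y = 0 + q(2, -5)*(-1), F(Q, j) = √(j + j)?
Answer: -7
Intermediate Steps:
F(Q, j) = √2*√j (F(Q, j) = √(2*j) = √2*√j)
q(z, t) = -2*t
y = -10 (y = 0 - 2*(-5)*(-1) = 0 + 10*(-1) = 0 - 10 = -10)
-12 + (y + (F(1, 0) - 1*(-5)))*(-1) = -12 + (-10 + (√2*√0 - 1*(-5)))*(-1) = -12 + (-10 + (√2*0 + 5))*(-1) = -12 + (-10 + (0 + 5))*(-1) = -12 + (-10 + 5)*(-1) = -12 - 5*(-1) = -12 + 5 = -7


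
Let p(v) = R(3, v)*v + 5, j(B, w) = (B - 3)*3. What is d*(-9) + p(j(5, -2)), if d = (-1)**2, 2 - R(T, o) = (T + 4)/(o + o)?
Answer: 9/2 ≈ 4.5000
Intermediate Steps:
R(T, o) = 2 - (4 + T)/(2*o) (R(T, o) = 2 - (T + 4)/(o + o) = 2 - (4 + T)/(2*o))
j(B, w) = -9 + 3*B (j(B, w) = (-3 + B)*3 = -9 + 3*B)
p(v) = 3/2 + 2*v (p(v) = ((-4 - 1*3 + 4*v)/(2*v))*v + 5 = ((-4 - 3 + 4*v)/(2*v))*v + 5 = ((-7 + 4*v)/(2*v))*v + 5 = (-7/2 + 2*v) + 5 = 3/2 + 2*v)
d = 1
d*(-9) + p(j(5, -2)) = 1*(-9) + (3/2 + 2*(-9 + 3*5)) = -9 + (3/2 + 2*(-9 + 15)) = -9 + (3/2 + 2*6) = -9 + (3/2 + 12) = -9 + 27/2 = 9/2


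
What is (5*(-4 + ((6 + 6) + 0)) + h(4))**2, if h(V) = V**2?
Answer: 3136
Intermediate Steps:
(5*(-4 + ((6 + 6) + 0)) + h(4))**2 = (5*(-4 + ((6 + 6) + 0)) + 4**2)**2 = (5*(-4 + (12 + 0)) + 16)**2 = (5*(-4 + 12) + 16)**2 = (5*8 + 16)**2 = (40 + 16)**2 = 56**2 = 3136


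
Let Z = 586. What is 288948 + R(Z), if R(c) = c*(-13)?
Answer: 281330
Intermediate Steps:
R(c) = -13*c
288948 + R(Z) = 288948 - 13*586 = 288948 - 7618 = 281330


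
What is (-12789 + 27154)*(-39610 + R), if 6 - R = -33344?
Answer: -89924900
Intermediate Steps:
R = 33350 (R = 6 - 1*(-33344) = 6 + 33344 = 33350)
(-12789 + 27154)*(-39610 + R) = (-12789 + 27154)*(-39610 + 33350) = 14365*(-6260) = -89924900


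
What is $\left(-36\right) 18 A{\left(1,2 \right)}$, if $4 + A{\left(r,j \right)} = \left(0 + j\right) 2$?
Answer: $0$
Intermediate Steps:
$A{\left(r,j \right)} = -4 + 2 j$ ($A{\left(r,j \right)} = -4 + \left(0 + j\right) 2 = -4 + j 2 = -4 + 2 j$)
$\left(-36\right) 18 A{\left(1,2 \right)} = \left(-36\right) 18 \left(-4 + 2 \cdot 2\right) = - 648 \left(-4 + 4\right) = \left(-648\right) 0 = 0$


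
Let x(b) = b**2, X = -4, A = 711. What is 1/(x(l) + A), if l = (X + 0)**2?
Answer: 1/967 ≈ 0.0010341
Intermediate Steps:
l = 16 (l = (-4 + 0)**2 = (-4)**2 = 16)
1/(x(l) + A) = 1/(16**2 + 711) = 1/(256 + 711) = 1/967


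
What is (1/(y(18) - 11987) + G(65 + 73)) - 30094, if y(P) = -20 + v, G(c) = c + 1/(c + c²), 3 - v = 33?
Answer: -6916652702849/230893734 ≈ -29956.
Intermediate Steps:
v = -30 (v = 3 - 1*33 = 3 - 33 = -30)
y(P) = -50 (y(P) = -20 - 30 = -50)
(1/(y(18) - 11987) + G(65 + 73)) - 30094 = (1/(-50 - 11987) + (1 + (65 + 73)² + (65 + 73)³)/((65 + 73)*(1 + (65 + 73)))) - 30094 = (1/(-12037) + (1 + 138² + 138³)/(138*(1 + 138))) - 30094 = (-1/12037 + (1/138)*(1 + 19044 + 2628072)/139) - 30094 = (-1/12037 + (1/138)*(1/139)*2647117) - 30094 = (-1/12037 + 2647117/19182) - 30094 = 31863328147/230893734 - 30094 = -6916652702849/230893734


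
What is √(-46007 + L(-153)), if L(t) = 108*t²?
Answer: √2482165 ≈ 1575.5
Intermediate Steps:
√(-46007 + L(-153)) = √(-46007 + 108*(-153)²) = √(-46007 + 108*23409) = √(-46007 + 2528172) = √2482165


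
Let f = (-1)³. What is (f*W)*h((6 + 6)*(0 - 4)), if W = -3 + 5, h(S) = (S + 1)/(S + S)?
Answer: -47/48 ≈ -0.97917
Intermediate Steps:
h(S) = (1 + S)/(2*S) (h(S) = (1 + S)/((2*S)) = (1 + S)*(1/(2*S)) = (1 + S)/(2*S))
f = -1
W = 2
(f*W)*h((6 + 6)*(0 - 4)) = (-1*2)*((1 + (6 + 6)*(0 - 4))/(2*(((6 + 6)*(0 - 4))))) = -(1 + 12*(-4))/(12*(-4)) = -(1 - 48)/(-48) = -(-1)*(-47)/48 = -2*47/96 = -47/48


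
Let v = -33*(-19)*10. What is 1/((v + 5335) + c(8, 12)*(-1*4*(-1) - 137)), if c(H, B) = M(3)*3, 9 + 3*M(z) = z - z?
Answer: 1/12802 ≈ 7.8113e-5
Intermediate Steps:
M(z) = -3 (M(z) = -3 + (z - z)/3 = -3 + (1/3)*0 = -3 + 0 = -3)
v = 6270 (v = 627*10 = 6270)
c(H, B) = -9 (c(H, B) = -3*3 = -9)
1/((v + 5335) + c(8, 12)*(-1*4*(-1) - 137)) = 1/((6270 + 5335) - 9*(-1*4*(-1) - 137)) = 1/(11605 - 9*(-4*(-1) - 137)) = 1/(11605 - 9*(4 - 137)) = 1/(11605 - 9*(-133)) = 1/(11605 + 1197) = 1/12802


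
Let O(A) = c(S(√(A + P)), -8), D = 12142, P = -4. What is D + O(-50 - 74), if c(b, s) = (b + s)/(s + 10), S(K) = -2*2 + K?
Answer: 12136 + 4*I*√2 ≈ 12136.0 + 5.6569*I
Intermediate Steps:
S(K) = -4 + K
c(b, s) = (b + s)/(10 + s)
O(A) = -6 + √(-4 + A)/2 (O(A) = ((-4 + √(A - 4)) - 8)/(10 - 8) = ((-4 + √(-4 + A)) - 8)/2 = (-12 + √(-4 + A))/2 = -6 + √(-4 + A)/2)
D + O(-50 - 74) = 12142 + (-6 + √(-4 + (-50 - 74))/2) = 12142 + (-6 + √(-4 - 124)/2) = 12142 + (-6 + √(-128)/2) = 12142 + (-6 + (8*I*√2)/2) = 12142 + (-6 + 4*I*√2) = 12136 + 4*I*√2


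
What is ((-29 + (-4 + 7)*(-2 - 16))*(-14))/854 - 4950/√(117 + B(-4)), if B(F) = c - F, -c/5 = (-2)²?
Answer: 83/61 - 4950*√101/101 ≈ -491.18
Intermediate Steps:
c = -20 (c = -5*(-2)² = -5*4 = -20)
B(F) = -20 - F
((-29 + (-4 + 7)*(-2 - 16))*(-14))/854 - 4950/√(117 + B(-4)) = ((-29 + (-4 + 7)*(-2 - 16))*(-14))/854 - 4950/√(117 + (-20 - 1*(-4))) = ((-29 + 3*(-18))*(-14))*(1/854) - 4950/√(117 + (-20 + 4)) = ((-29 - 54)*(-14))*(1/854) - 4950/√(117 - 16) = -83*(-14)*(1/854) - 4950*√101/101 = 1162*(1/854) - 4950*√101/101 = 83/61 - 4950*√101/101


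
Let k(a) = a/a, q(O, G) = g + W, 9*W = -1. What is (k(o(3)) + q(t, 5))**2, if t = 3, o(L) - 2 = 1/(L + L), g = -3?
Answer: 361/81 ≈ 4.4568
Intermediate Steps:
W = -1/9 (W = (1/9)*(-1) = -1/9 ≈ -0.11111)
o(L) = 2 + 1/(2*L) (o(L) = 2 + 1/(L + L) = 2 + 1/(2*L))
q(O, G) = -28/9 (q(O, G) = -3 - 1/9 = -28/9)
k(a) = 1
(k(o(3)) + q(t, 5))**2 = (1 - 28/9)**2 = (-19/9)**2 = 361/81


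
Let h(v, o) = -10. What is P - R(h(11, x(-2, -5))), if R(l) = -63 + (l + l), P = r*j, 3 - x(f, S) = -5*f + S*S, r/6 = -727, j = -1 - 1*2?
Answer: 13169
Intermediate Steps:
j = -3 (j = -1 - 2 = -3)
r = -4362 (r = 6*(-727) = -4362)
x(f, S) = 3 - S² + 5*f (x(f, S) = 3 - (-5*f + S*S) = 3 - (-5*f + S²) = 3 - (S² - 5*f) = 3 + (-S² + 5*f) = 3 - S² + 5*f)
P = 13086 (P = -4362*(-3) = 13086)
R(l) = -63 + 2*l
P - R(h(11, x(-2, -5))) = 13086 - (-63 + 2*(-10)) = 13086 - (-63 - 20) = 13086 - 1*(-83) = 13086 + 83 = 13169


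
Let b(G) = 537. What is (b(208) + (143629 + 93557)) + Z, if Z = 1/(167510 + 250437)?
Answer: 99355614682/417947 ≈ 2.3772e+5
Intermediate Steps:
Z = 1/417947 ≈ 2.3926e-6
(b(208) + (143629 + 93557)) + Z = (537 + (143629 + 93557)) + 1/417947 = (537 + 237186) + 1/417947 = 237723 + 1/417947 = 99355614682/417947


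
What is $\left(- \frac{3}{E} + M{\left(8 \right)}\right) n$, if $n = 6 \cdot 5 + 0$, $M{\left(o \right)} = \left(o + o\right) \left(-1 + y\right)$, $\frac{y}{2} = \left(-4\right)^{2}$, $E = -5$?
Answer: $14898$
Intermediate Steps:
$y = 32$ ($y = 2 \left(-4\right)^{2} = 2 \cdot 16 = 32$)
$M{\left(o \right)} = 62 o$ ($M{\left(o \right)} = \left(o + o\right) \left(-1 + 32\right) = 2 o 31 = 62 o$)
$n = 30$ ($n = 30 + 0 = 30$)
$\left(- \frac{3}{E} + M{\left(8 \right)}\right) n = \left(- \frac{3}{-5} + 62 \cdot 8\right) 30 = \left(\left(-3\right) \left(- \frac{1}{5}\right) + 496\right) 30 = \left(\frac{3}{5} + 496\right) 30 = \frac{2483}{5} \cdot 30 = 14898$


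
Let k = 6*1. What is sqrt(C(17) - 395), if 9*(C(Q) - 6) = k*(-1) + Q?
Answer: I*sqrt(3490)/3 ≈ 19.692*I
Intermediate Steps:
k = 6
C(Q) = 16/3 + Q/9 (C(Q) = 6 + (6*(-1) + Q)/9 = 6 + (-6 + Q)/9 = 6 + (-2/3 + Q/9) = 16/3 + Q/9)
sqrt(C(17) - 395) = sqrt((16/3 + (1/9)*17) - 395) = sqrt((16/3 + 17/9) - 395) = sqrt(65/9 - 395) = sqrt(-3490/9) = I*sqrt(3490)/3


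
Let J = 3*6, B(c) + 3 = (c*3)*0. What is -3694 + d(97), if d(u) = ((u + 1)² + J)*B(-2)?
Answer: -32560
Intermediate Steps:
B(c) = -3 (B(c) = -3 + (c*3)*0 = -3 + (3*c)*0 = -3 + 0 = -3)
J = 18
d(u) = -54 - 3*(1 + u)² (d(u) = ((u + 1)² + 18)*(-3) = ((1 + u)² + 18)*(-3) = (18 + (1 + u)²)*(-3) = -54 - 3*(1 + u)²)
-3694 + d(97) = -3694 + (-54 - 3*(1 + 97)²) = -3694 + (-54 - 3*98²) = -3694 + (-54 - 3*9604) = -3694 + (-54 - 28812) = -3694 - 28866 = -32560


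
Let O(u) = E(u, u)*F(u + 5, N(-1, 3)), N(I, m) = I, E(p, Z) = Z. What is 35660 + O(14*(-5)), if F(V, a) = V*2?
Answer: 44760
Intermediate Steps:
F(V, a) = 2*V
O(u) = u*(10 + 2*u) (O(u) = u*(2*(u + 5)) = u*(2*(5 + u)) = u*(10 + 2*u))
35660 + O(14*(-5)) = 35660 + 2*(14*(-5))*(5 + 14*(-5)) = 35660 + 2*(-70)*(5 - 70) = 35660 + 2*(-70)*(-65) = 35660 + 9100 = 44760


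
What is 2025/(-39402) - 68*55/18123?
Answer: -20451395/79342494 ≈ -0.25776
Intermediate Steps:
2025/(-39402) - 68*55/18123 = 2025*(-1/39402) - 3740*1/18123 = -225/4378 - 3740/18123 = -20451395/79342494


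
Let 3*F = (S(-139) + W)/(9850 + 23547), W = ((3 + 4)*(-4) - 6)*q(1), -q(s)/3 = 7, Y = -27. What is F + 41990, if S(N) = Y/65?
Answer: 91152117411/2170805 ≈ 41990.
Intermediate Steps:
q(s) = -21 (q(s) = -3*7 = -21)
S(N) = -27/65
W = 714 (W = ((3 + 4)*(-4) - 6)*(-21) = (7*(-4) - 6)*(-21) = (-28 - 6)*(-21) = -34*(-21) = 714)
F = 15461/2170805 (F = ((-27/65 + 714)/(9850 + 23547))/3 = ((46383/65)/33397)/3 = ((46383/65)*(1/33397))/3 = (1/3)*(46383/2170805) = 15461/2170805 ≈ 0.0071222)
F + 41990 = 15461/2170805 + 41990 = 91152117411/2170805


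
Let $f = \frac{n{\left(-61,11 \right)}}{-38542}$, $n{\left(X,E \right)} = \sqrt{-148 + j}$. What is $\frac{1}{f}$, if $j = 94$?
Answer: $\frac{19271 i \sqrt{6}}{9} \approx 5244.9 i$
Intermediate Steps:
$n{\left(X,E \right)} = 3 i \sqrt{6}$ ($n{\left(X,E \right)} = \sqrt{-148 + 94} = \sqrt{-54} = 3 i \sqrt{6}$)
$f = - \frac{3 i \sqrt{6}}{38542}$ ($f = \frac{3 i \sqrt{6}}{-38542} = 3 i \sqrt{6} \left(- \frac{1}{38542}\right) = - \frac{3 i \sqrt{6}}{38542} \approx - 0.00019066 i$)
$\frac{1}{f} = \frac{1}{\left(- \frac{3}{38542}\right) i \sqrt{6}} = \frac{19271 i \sqrt{6}}{9}$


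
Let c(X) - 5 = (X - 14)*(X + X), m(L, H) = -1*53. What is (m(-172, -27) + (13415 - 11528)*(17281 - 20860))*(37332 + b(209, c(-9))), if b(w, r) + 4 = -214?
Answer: -250654075364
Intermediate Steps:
m(L, H) = -53
c(X) = 5 + 2*X*(-14 + X) (c(X) = 5 + (X - 14)*(X + X) = 5 + (-14 + X)*(2*X) = 5 + 2*X*(-14 + X))
b(w, r) = -218 (b(w, r) = -4 - 214 = -218)
(m(-172, -27) + (13415 - 11528)*(17281 - 20860))*(37332 + b(209, c(-9))) = (-53 + (13415 - 11528)*(17281 - 20860))*(37332 - 218) = (-53 + 1887*(-3579))*37114 = (-53 - 6753573)*37114 = -6753626*37114 = -250654075364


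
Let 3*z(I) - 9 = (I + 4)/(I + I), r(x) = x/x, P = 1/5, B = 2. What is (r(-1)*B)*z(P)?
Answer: 13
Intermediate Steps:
P = ⅕ ≈ 0.20000
r(x) = 1
z(I) = 3 + (4 + I)/(6*I) (z(I) = 3 + ((I + 4)/(I + I))/3 = 3 + ((4 + I)/((2*I)))/3 = 3 + ((4 + I)*(1/(2*I)))/3 = 3 + ((4 + I)/(2*I))/3 = 3 + (4 + I)/(6*I))
(r(-1)*B)*z(P) = (1*2)*((4 + 19*(⅕))/(6*(⅕))) = 2*((⅙)*5*(4 + 19/5)) = 2*((⅙)*5*(39/5)) = 2*(13/2) = 13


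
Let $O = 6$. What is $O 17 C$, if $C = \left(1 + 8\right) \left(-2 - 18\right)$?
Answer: $-18360$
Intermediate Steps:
$C = -180$ ($C = 9 \left(-20\right) = -180$)
$O 17 C = 6 \cdot 17 \left(-180\right) = 102 \left(-180\right) = -18360$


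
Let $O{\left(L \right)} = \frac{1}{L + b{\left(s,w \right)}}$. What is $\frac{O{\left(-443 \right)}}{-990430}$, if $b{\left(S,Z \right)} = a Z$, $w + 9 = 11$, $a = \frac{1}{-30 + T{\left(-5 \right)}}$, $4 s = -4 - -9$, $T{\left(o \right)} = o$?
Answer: $\frac{1}{438817086} \approx 2.2789 \cdot 10^{-9}$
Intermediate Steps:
$s = \frac{5}{4}$ ($s = \frac{-4 - -9}{4} = \frac{-4 + 9}{4} = \frac{1}{4} \cdot 5 = \frac{5}{4} \approx 1.25$)
$a = - \frac{1}{35}$ ($a = \frac{1}{-30 - 5} = \frac{1}{-35} = - \frac{1}{35} \approx -0.028571$)
$w = 2$ ($w = -9 + 11 = 2$)
$b{\left(S,Z \right)} = - \frac{Z}{35}$
$O{\left(L \right)} = \frac{1}{- \frac{2}{35} + L}$ ($O{\left(L \right)} = \frac{1}{L - \frac{2}{35}} = \frac{1}{- \frac{2}{35} + L}$)
$\frac{O{\left(-443 \right)}}{-990430} = \frac{35 \frac{1}{-2 + 35 \left(-443\right)}}{-990430} = \frac{35}{-2 - 15505} \left(- \frac{1}{990430}\right) = \frac{35}{-15507} \left(- \frac{1}{990430}\right) = 35 \left(- \frac{1}{15507}\right) \left(- \frac{1}{990430}\right) = \left(- \frac{35}{15507}\right) \left(- \frac{1}{990430}\right) = \frac{1}{438817086}$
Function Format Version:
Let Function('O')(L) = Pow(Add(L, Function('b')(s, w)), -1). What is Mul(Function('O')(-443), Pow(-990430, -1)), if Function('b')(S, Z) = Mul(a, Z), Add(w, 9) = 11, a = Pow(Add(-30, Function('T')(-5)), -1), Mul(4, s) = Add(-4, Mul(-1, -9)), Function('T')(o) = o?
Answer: Rational(1, 438817086) ≈ 2.2789e-9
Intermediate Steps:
s = Rational(5, 4) (s = Mul(Rational(1, 4), Add(-4, Mul(-1, -9))) = Mul(Rational(1, 4), Add(-4, 9)) = Mul(Rational(1, 4), 5) = Rational(5, 4) ≈ 1.2500)
a = Rational(-1, 35) (a = Pow(Add(-30, -5), -1) = Pow(-35, -1) = Rational(-1, 35) ≈ -0.028571)
w = 2 (w = Add(-9, 11) = 2)
Function('b')(S, Z) = Mul(Rational(-1, 35), Z)
Function('O')(L) = Pow(Add(Rational(-2, 35), L), -1) (Function('O')(L) = Pow(Add(L, Mul(Rational(-1, 35), 2)), -1) = Pow(Add(L, Rational(-2, 35)), -1) = Pow(Add(Rational(-2, 35), L), -1))
Mul(Function('O')(-443), Pow(-990430, -1)) = Mul(Mul(35, Pow(Add(-2, Mul(35, -443)), -1)), Pow(-990430, -1)) = Mul(Mul(35, Pow(Add(-2, -15505), -1)), Rational(-1, 990430)) = Mul(Mul(35, Pow(-15507, -1)), Rational(-1, 990430)) = Mul(Mul(35, Rational(-1, 15507)), Rational(-1, 990430)) = Mul(Rational(-35, 15507), Rational(-1, 990430)) = Rational(1, 438817086)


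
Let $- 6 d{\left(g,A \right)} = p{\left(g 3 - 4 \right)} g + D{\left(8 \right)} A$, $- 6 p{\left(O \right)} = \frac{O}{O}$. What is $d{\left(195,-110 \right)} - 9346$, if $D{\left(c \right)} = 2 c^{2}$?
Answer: $- \frac{83927}{12} \approx -6993.9$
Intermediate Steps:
$p{\left(O \right)} = - \frac{1}{6}$ ($p{\left(O \right)} = - \frac{O \frac{1}{O}}{6} = \left(- \frac{1}{6}\right) 1 = - \frac{1}{6}$)
$d{\left(g,A \right)} = - \frac{64 A}{3} + \frac{g}{36}$ ($d{\left(g,A \right)} = - \frac{- \frac{g}{6} + 2 \cdot 8^{2} A}{6} = - \frac{- \frac{g}{6} + 2 \cdot 64 A}{6} = - \frac{- \frac{g}{6} + 128 A}{6} = - \frac{128 A - \frac{g}{6}}{6} = - \frac{64 A}{3} + \frac{g}{36}$)
$d{\left(195,-110 \right)} - 9346 = \left(\left(- \frac{64}{3}\right) \left(-110\right) + \frac{1}{36} \cdot 195\right) - 9346 = \left(\frac{7040}{3} + \frac{65}{12}\right) - 9346 = \frac{28225}{12} - 9346 = - \frac{83927}{12}$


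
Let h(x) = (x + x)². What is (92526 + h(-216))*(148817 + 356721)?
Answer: 141120932700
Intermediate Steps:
h(x) = 4*x² (h(x) = (2*x)² = 4*x²)
(92526 + h(-216))*(148817 + 356721) = (92526 + 4*(-216)²)*(148817 + 356721) = (92526 + 4*46656)*505538 = (92526 + 186624)*505538 = 279150*505538 = 141120932700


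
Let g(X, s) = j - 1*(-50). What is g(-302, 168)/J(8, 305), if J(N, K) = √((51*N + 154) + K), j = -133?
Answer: -83*√3/51 ≈ -2.8188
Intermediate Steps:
g(X, s) = -83 (g(X, s) = -133 - 1*(-50) = -133 + 50 = -83)
J(N, K) = √(154 + K + 51*N) (J(N, K) = √((154 + 51*N) + K) = √(154 + K + 51*N))
g(-302, 168)/J(8, 305) = -83/√(154 + 305 + 51*8) = -83/√(154 + 305 + 408) = -83*√3/51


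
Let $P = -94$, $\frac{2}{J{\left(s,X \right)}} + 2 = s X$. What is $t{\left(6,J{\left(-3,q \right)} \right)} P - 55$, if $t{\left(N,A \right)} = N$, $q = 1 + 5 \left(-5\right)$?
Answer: $-619$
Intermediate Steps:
$q = -24$ ($q = 1 - 25 = -24$)
$J{\left(s,X \right)} = \frac{2}{-2 + X s}$ ($J{\left(s,X \right)} = \frac{2}{-2 + s X} = \frac{2}{-2 + X s}$)
$t{\left(6,J{\left(-3,q \right)} \right)} P - 55 = 6 \left(-94\right) - 55 = -564 - 55 = -619$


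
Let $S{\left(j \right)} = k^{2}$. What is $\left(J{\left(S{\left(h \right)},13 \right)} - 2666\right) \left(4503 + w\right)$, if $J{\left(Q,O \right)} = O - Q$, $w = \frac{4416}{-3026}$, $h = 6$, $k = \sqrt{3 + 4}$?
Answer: $- \frac{18116810460}{1513} \approx -1.1974 \cdot 10^{7}$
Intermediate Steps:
$k = \sqrt{7} \approx 2.6458$
$w = - \frac{2208}{1513}$ ($w = 4416 \left(- \frac{1}{3026}\right) = - \frac{2208}{1513} \approx -1.4594$)
$S{\left(j \right)} = 7$ ($S{\left(j \right)} = \left(\sqrt{7}\right)^{2} = 7$)
$\left(J{\left(S{\left(h \right)},13 \right)} - 2666\right) \left(4503 + w\right) = \left(\left(13 - 7\right) - 2666\right) \left(4503 - \frac{2208}{1513}\right) = \left(\left(13 - 7\right) - 2666\right) \frac{6810831}{1513} = \left(6 - 2666\right) \frac{6810831}{1513} = \left(-2660\right) \frac{6810831}{1513} = - \frac{18116810460}{1513}$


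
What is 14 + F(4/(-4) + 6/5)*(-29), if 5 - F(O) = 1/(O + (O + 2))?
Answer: -1427/12 ≈ -118.92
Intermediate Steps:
F(O) = 5 - 1/(2 + 2*O) (F(O) = 5 - 1/(O + (O + 2)) = 5 - 1/(O + (2 + O)) = 5 - 1/(2 + 2*O))
14 + F(4/(-4) + 6/5)*(-29) = 14 + ((9 + 10*(4/(-4) + 6/5))/(2*(1 + (4/(-4) + 6/5))))*(-29) = 14 + ((9 + 10*(4*(-¼) + 6*(⅕)))/(2*(1 + (4*(-¼) + 6*(⅕)))))*(-29) = 14 + ((9 + 10*(-1 + 6/5))/(2*(1 + (-1 + 6/5))))*(-29) = 14 + ((9 + 10*(⅕))/(2*(1 + ⅕)))*(-29) = 14 + ((9 + 2)/(2*(6/5)))*(-29) = 14 + ((½)*(⅚)*11)*(-29) = 14 + (55/12)*(-29) = 14 - 1595/12 = -1427/12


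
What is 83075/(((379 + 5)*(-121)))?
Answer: -83075/46464 ≈ -1.7879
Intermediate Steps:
83075/(((379 + 5)*(-121))) = 83075/((384*(-121))) = 83075/(-46464) = 83075*(-1/46464) = -83075/46464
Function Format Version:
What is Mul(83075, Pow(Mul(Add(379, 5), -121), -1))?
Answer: Rational(-83075, 46464) ≈ -1.7879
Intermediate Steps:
Mul(83075, Pow(Mul(Add(379, 5), -121), -1)) = Mul(83075, Pow(Mul(384, -121), -1)) = Mul(83075, Pow(-46464, -1)) = Mul(83075, Rational(-1, 46464)) = Rational(-83075, 46464)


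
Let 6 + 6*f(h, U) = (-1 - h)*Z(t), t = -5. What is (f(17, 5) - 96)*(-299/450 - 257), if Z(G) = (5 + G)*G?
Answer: 11247053/450 ≈ 24993.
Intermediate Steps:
Z(G) = G*(5 + G)
f(h, U) = -1 (f(h, U) = -1 + ((-1 - h)*(-5*(5 - 5)))/6 = -1 + ((-1 - h)*(-5*0))/6 = -1 + ((-1 - h)*0)/6 = -1 + (⅙)*0 = -1 + 0 = -1)
(f(17, 5) - 96)*(-299/450 - 257) = (-1 - 96)*(-299/450 - 257) = -97*(-299*1/450 - 257) = -97*(-299/450 - 257) = -97*(-115949/450) = 11247053/450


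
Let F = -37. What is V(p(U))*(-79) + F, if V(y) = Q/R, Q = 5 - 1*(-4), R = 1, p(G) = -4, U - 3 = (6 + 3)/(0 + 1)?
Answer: -748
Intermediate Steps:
U = 12 (U = 3 + (6 + 3)/(0 + 1) = 3 + 9/1 = 3 + 9*1 = 3 + 9 = 12)
Q = 9 (Q = 5 + 4 = 9)
V(y) = 9 (V(y) = 9/1 = 9*1 = 9)
V(p(U))*(-79) + F = 9*(-79) - 37 = -711 - 37 = -748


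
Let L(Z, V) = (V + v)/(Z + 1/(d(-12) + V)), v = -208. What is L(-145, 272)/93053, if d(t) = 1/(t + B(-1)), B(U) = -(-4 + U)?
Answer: -15224/3209491023 ≈ -4.7434e-6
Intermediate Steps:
B(U) = 4 - U
d(t) = 1/(5 + t) (d(t) = 1/(t + (4 - 1*(-1))) = 1/(t + (4 + 1)) = 1/(t + 5) = 1/(5 + t))
L(Z, V) = (-208 + V)/(Z + 1/(-1/7 + V)) (L(Z, V) = (V - 208)/(Z + 1/(1/(5 - 12) + V)) = (-208 + V)/(Z + 1/(1/(-7) + V)) = (-208 + V)/(Z + 1/(-1/7 + V)))
L(-145, 272)/93053 = ((208 - 1457*272 + 7*272**2)/(7 - 1*(-145) + 7*272*(-145)))/93053 = ((208 - 396304 + 7*73984)/(7 + 145 - 276080))*(1/93053) = ((208 - 396304 + 517888)/(-275928))*(1/93053) = -1/275928*121792*(1/93053) = -15224/34491*1/93053 = -15224/3209491023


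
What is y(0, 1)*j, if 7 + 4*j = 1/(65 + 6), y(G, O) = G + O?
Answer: -124/71 ≈ -1.7465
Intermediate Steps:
j = -124/71 (j = -7/4 + 1/(4*(65 + 6)) = -7/4 + (¼)/71 = -7/4 + (¼)*(1/71) = -7/4 + 1/284 = -124/71 ≈ -1.7465)
y(0, 1)*j = (0 + 1)*(-124/71) = 1*(-124/71) = -124/71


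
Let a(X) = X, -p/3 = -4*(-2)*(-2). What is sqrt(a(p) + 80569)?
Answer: sqrt(80617) ≈ 283.93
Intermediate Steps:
p = 48 (p = -3*(-4*(-2))*(-2) = -24*(-2) = -3*(-16) = 48)
sqrt(a(p) + 80569) = sqrt(48 + 80569) = sqrt(80617)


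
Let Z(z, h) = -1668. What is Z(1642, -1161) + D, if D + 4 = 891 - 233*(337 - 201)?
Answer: -32469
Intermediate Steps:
D = -30801 (D = -4 + (891 - 233*(337 - 201)) = -4 + (891 - 233*136) = -4 + (891 - 31688) = -4 - 30797 = -30801)
Z(1642, -1161) + D = -1668 - 30801 = -32469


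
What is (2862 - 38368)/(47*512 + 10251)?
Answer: -35506/34315 ≈ -1.0347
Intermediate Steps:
(2862 - 38368)/(47*512 + 10251) = -35506/(24064 + 10251) = -35506/34315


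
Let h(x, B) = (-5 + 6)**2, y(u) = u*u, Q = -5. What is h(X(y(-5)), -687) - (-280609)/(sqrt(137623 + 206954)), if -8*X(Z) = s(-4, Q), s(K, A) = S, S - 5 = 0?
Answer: 1 + 280609*sqrt(344577)/344577 ≈ 479.03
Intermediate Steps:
y(u) = u**2
S = 5 (S = 5 + 0 = 5)
s(K, A) = 5
X(Z) = -5/8 (X(Z) = -1/8*5 = -5/8)
h(x, B) = 1 (h(x, B) = 1**2 = 1)
h(X(y(-5)), -687) - (-280609)/(sqrt(137623 + 206954)) = 1 - (-280609)/(sqrt(137623 + 206954)) = 1 - (-280609)/(sqrt(344577)) = 1 - (-280609)*sqrt(344577)/344577 = 1 + 280609*sqrt(344577)/344577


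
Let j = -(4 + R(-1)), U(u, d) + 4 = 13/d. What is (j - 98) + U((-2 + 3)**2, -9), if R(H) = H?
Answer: -958/9 ≈ -106.44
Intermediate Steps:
U(u, d) = -4 + 13/d
j = -3 (j = -(4 - 1) = -1*3 = -3)
(j - 98) + U((-2 + 3)**2, -9) = (-3 - 98) + (-4 + 13/(-9)) = -101 + (-4 + 13*(-1/9)) = -101 + (-4 - 13/9) = -101 - 49/9 = -958/9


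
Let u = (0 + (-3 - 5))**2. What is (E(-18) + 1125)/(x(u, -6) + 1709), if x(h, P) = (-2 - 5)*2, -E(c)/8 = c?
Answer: 423/565 ≈ 0.74867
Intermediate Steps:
E(c) = -8*c
u = 64 (u = (0 - 8)**2 = (-8)**2 = 64)
x(h, P) = -14 (x(h, P) = -7*2 = -14)
(E(-18) + 1125)/(x(u, -6) + 1709) = (-8*(-18) + 1125)/(-14 + 1709) = (144 + 1125)/1695 = 1269*(1/1695) = 423/565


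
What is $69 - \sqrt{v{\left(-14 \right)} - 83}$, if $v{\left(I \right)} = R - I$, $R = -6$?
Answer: $69 - 5 i \sqrt{3} \approx 69.0 - 8.6602 i$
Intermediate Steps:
$v{\left(I \right)} = -6 - I$
$69 - \sqrt{v{\left(-14 \right)} - 83} = 69 - \sqrt{\left(-6 - -14\right) - 83} = 69 - \sqrt{\left(-6 + 14\right) - 83} = 69 - \sqrt{8 - 83} = 69 - \sqrt{-75} = 69 - 5 i \sqrt{3}$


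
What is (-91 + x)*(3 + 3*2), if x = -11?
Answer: -918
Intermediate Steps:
(-91 + x)*(3 + 3*2) = (-91 - 11)*(3 + 3*2) = -102*(3 + 6) = -102*9 = -918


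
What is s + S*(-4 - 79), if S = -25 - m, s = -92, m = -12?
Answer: 987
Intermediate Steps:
S = -13 (S = -25 - 1*(-12) = -25 + 12 = -13)
s + S*(-4 - 79) = -92 - 13*(-4 - 79) = -92 - 13*(-83) = -92 + 1079 = 987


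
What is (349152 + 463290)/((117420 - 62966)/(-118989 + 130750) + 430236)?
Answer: 251450799/133159475 ≈ 1.8883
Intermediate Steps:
(349152 + 463290)/((117420 - 62966)/(-118989 + 130750) + 430236) = 812442/(54454/11761 + 430236) = 812442/(54454*(1/11761) + 430236) = 812442/(2866/619 + 430236) = 812442/(266318950/619) = 812442*(619/266318950) = 251450799/133159475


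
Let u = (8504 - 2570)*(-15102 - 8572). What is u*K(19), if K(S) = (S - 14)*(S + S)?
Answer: -26691488040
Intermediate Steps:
K(S) = 2*S*(-14 + S) (K(S) = (-14 + S)*(2*S) = 2*S*(-14 + S))
u = -140481516 (u = 5934*(-23674) = -140481516)
u*K(19) = -280963032*19*(-14 + 19) = -280963032*19*5 = -140481516*190 = -26691488040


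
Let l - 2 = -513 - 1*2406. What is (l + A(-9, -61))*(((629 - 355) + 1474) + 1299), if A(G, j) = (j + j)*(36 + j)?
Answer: 405251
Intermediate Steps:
l = -2917 (l = 2 + (-513 - 1*2406) = 2 + (-513 - 2406) = 2 - 2919 = -2917)
A(G, j) = 2*j*(36 + j) (A(G, j) = (2*j)*(36 + j) = 2*j*(36 + j))
(l + A(-9, -61))*(((629 - 355) + 1474) + 1299) = (-2917 + 2*(-61)*(36 - 61))*(((629 - 355) + 1474) + 1299) = (-2917 + 2*(-61)*(-25))*((274 + 1474) + 1299) = (-2917 + 3050)*(1748 + 1299) = 133*3047 = 405251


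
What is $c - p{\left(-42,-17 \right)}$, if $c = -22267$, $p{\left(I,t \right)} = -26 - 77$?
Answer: $-22164$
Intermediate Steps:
$p{\left(I,t \right)} = -103$ ($p{\left(I,t \right)} = -26 - 77 = -103$)
$c - p{\left(-42,-17 \right)} = -22267 - -103 = -22267 + 103 = -22164$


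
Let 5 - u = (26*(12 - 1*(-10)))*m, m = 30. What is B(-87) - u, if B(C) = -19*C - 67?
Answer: 18741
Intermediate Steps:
B(C) = -67 - 19*C
u = -17155 (u = 5 - 26*(12 - 1*(-10))*30 = 5 - 26*(12 + 10)*30 = 5 - 26*22*30 = 5 - 572*30 = 5 - 1*17160 = 5 - 17160 = -17155)
B(-87) - u = (-67 - 19*(-87)) - 1*(-17155) = (-67 + 1653) + 17155 = 1586 + 17155 = 18741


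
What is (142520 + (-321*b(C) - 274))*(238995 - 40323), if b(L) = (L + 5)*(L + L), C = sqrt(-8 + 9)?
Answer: 27495012768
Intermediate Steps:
C = 1 (C = sqrt(1) = 1)
b(L) = 2*L*(5 + L) (b(L) = (5 + L)*(2*L) = 2*L*(5 + L))
(142520 + (-321*b(C) - 274))*(238995 - 40323) = (142520 + (-642*(5 + 1) - 274))*(238995 - 40323) = (142520 + (-642*6 - 274))*198672 = (142520 + (-321*12 - 274))*198672 = (142520 + (-3852 - 274))*198672 = (142520 - 4126)*198672 = 138394*198672 = 27495012768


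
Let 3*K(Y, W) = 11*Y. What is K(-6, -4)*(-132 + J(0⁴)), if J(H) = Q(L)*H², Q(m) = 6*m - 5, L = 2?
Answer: 2904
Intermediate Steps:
K(Y, W) = 11*Y/3 (K(Y, W) = (11*Y)/3 = 11*Y/3)
Q(m) = -5 + 6*m
J(H) = 7*H² (J(H) = (-5 + 6*2)*H² = (-5 + 12)*H² = 7*H²)
K(-6, -4)*(-132 + J(0⁴)) = ((11/3)*(-6))*(-132 + 7*(0⁴)²) = -22*(-132 + 7*0²) = -22*(-132 + 7*0) = -22*(-132 + 0) = -22*(-132) = 2904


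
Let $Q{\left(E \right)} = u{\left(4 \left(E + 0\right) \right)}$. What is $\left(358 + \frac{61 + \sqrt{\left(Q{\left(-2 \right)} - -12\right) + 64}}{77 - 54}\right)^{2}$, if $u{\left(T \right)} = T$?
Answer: $\frac{68807093}{529} + \frac{33180 \sqrt{17}}{529} \approx 1.3033 \cdot 10^{5}$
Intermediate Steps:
$Q{\left(E \right)} = 4 E$ ($Q{\left(E \right)} = 4 \left(E + 0\right) = 4 E$)
$\left(358 + \frac{61 + \sqrt{\left(Q{\left(-2 \right)} - -12\right) + 64}}{77 - 54}\right)^{2} = \left(358 + \frac{61 + \sqrt{\left(4 \left(-2\right) - -12\right) + 64}}{77 - 54}\right)^{2} = \left(358 + \frac{61 + \sqrt{\left(-8 + 12\right) + 64}}{23}\right)^{2} = \left(358 + \left(61 + \sqrt{4 + 64}\right) \frac{1}{23}\right)^{2} = \left(358 + \left(61 + \sqrt{68}\right) \frac{1}{23}\right)^{2} = \left(358 + \left(61 + 2 \sqrt{17}\right) \frac{1}{23}\right)^{2} = \left(358 + \left(\frac{61}{23} + \frac{2 \sqrt{17}}{23}\right)\right)^{2} = \left(\frac{8295}{23} + \frac{2 \sqrt{17}}{23}\right)^{2}$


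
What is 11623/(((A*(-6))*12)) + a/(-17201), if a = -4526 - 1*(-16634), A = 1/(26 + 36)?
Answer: -6198179801/619236 ≈ -10009.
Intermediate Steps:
A = 1/62 ≈ 0.016129
a = 12108 (a = -4526 + 16634 = 12108)
11623/(((A*(-6))*12)) + a/(-17201) = 11623/((((1/62)*(-6))*12)) + 12108/(-17201) = 11623/((-3/31*12)) + 12108*(-1/17201) = 11623/(-36/31) - 12108/17201 = 11623*(-31/36) - 12108/17201 = -360313/36 - 12108/17201 = -6198179801/619236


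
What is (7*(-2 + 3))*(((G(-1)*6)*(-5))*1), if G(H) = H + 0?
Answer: 210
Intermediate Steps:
G(H) = H
(7*(-2 + 3))*(((G(-1)*6)*(-5))*1) = (7*(-2 + 3))*((-1*6*(-5))*1) = (7*1)*(-6*(-5)*1) = 7*(30*1) = 7*30 = 210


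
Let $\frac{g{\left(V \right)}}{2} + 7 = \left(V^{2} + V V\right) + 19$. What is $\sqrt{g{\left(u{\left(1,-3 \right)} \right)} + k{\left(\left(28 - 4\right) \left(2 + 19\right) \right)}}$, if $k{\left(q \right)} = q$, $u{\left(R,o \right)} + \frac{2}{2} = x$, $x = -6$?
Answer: $2 \sqrt{181} \approx 26.907$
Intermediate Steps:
$u{\left(R,o \right)} = -7$ ($u{\left(R,o \right)} = -1 - 6 = -7$)
$g{\left(V \right)} = 24 + 4 V^{2}$ ($g{\left(V \right)} = -14 + 2 \left(\left(V^{2} + V V\right) + 19\right) = -14 + 2 \left(\left(V^{2} + V^{2}\right) + 19\right) = -14 + 2 \left(2 V^{2} + 19\right) = -14 + 2 \left(19 + 2 V^{2}\right) = -14 + \left(38 + 4 V^{2}\right) = 24 + 4 V^{2}$)
$\sqrt{g{\left(u{\left(1,-3 \right)} \right)} + k{\left(\left(28 - 4\right) \left(2 + 19\right) \right)}} = \sqrt{\left(24 + 4 \left(-7\right)^{2}\right) + \left(28 - 4\right) \left(2 + 19\right)} = \sqrt{\left(24 + 4 \cdot 49\right) + 24 \cdot 21} = \sqrt{\left(24 + 196\right) + 504} = \sqrt{220 + 504} = \sqrt{724} = 2 \sqrt{181}$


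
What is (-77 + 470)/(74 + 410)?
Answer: 393/484 ≈ 0.81198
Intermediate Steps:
(-77 + 470)/(74 + 410) = 393/484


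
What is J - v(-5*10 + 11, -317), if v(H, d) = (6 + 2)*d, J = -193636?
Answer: -191100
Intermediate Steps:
v(H, d) = 8*d
J - v(-5*10 + 11, -317) = -193636 - 8*(-317) = -193636 - 1*(-2536) = -193636 + 2536 = -191100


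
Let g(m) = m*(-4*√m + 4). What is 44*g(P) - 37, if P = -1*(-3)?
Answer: 491 - 528*√3 ≈ -423.52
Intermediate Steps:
P = 3
g(m) = m*(4 - 4*√m)
44*g(P) - 37 = 44*(-12*√3 + 4*3) - 37 = 44*(-12*√3 + 12) - 37 = 44*(12 - 12*√3) - 37 = (528 - 528*√3) - 37 = 491 - 528*√3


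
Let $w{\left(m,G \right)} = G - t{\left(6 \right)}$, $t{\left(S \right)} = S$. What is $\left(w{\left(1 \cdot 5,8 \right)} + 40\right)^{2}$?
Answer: $1764$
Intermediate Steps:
$w{\left(m,G \right)} = -6 + G$ ($w{\left(m,G \right)} = G - 6 = -6 + G$)
$\left(w{\left(1 \cdot 5,8 \right)} + 40\right)^{2} = \left(\left(-6 + 8\right) + 40\right)^{2} = \left(2 + 40\right)^{2} = 42^{2} = 1764$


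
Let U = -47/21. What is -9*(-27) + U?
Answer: 5056/21 ≈ 240.76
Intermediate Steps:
U = -47/21 (U = -47*1/21 = -47/21 ≈ -2.2381)
-9*(-27) + U = -9*(-27) - 47/21 = 243 - 47/21 = 5056/21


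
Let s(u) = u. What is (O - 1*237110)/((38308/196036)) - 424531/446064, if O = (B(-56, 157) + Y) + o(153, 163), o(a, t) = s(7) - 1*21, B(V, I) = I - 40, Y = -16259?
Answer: -5536690227514603/4271954928 ≈ -1.2961e+6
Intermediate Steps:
B(V, I) = -40 + I
o(a, t) = -14 (o(a, t) = 7 - 1*21 = 7 - 21 = -14)
O = -16156 (O = ((-40 + 157) - 16259) - 14 = (117 - 16259) - 14 = -16142 - 14 = -16156)
(O - 1*237110)/((38308/196036)) - 424531/446064 = (-16156 - 1*237110)/((38308/196036)) - 424531/446064 = (-16156 - 237110)/((38308*(1/196036))) - 424531*1/446064 = -253266/9577/49009 - 424531/446064 = -253266*49009/9577 - 424531/446064 = -12412313394/9577 - 424531/446064 = -5536690227514603/4271954928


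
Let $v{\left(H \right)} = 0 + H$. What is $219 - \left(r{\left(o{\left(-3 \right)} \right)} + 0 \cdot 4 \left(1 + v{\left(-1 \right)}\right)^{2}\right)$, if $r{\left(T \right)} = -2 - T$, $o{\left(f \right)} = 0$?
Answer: $221$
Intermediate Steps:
$v{\left(H \right)} = H$
$219 - \left(r{\left(o{\left(-3 \right)} \right)} + 0 \cdot 4 \left(1 + v{\left(-1 \right)}\right)^{2}\right) = 219 - \left(\left(-2 - 0\right) + 0 \cdot 4 \left(1 - 1\right)^{2}\right) = 219 - \left(\left(-2 + 0\right) + 0 \cdot 0^{2}\right) = 219 - \left(-2 + 0 \cdot 0\right) = 219 - \left(-2 + 0\right) = 219 - -2 = 219 + 2 = 221$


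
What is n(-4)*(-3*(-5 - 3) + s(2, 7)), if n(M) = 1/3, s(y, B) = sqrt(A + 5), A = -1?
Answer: 26/3 ≈ 8.6667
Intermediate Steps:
s(y, B) = 2 (s(y, B) = sqrt(-1 + 5) = sqrt(4) = 2)
n(M) = 1/3
n(-4)*(-3*(-5 - 3) + s(2, 7)) = (-3*(-5 - 3) + 2)/3 = (-3*(-8) + 2)/3 = (24 + 2)/3 = (1/3)*26 = 26/3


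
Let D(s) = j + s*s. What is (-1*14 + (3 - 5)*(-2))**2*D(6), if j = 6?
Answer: 4200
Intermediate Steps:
D(s) = 6 + s**2 (D(s) = 6 + s*s = 6 + s**2)
(-1*14 + (3 - 5)*(-2))**2*D(6) = (-1*14 + (3 - 5)*(-2))**2*(6 + 6**2) = (-14 - 2*(-2))**2*(6 + 36) = (-14 + 4)**2*42 = (-10)**2*42 = 100*42 = 4200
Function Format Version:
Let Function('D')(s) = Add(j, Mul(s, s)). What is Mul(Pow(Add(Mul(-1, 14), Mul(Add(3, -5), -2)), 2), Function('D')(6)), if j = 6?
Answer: 4200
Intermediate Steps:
Function('D')(s) = Add(6, Pow(s, 2)) (Function('D')(s) = Add(6, Mul(s, s)) = Add(6, Pow(s, 2)))
Mul(Pow(Add(Mul(-1, 14), Mul(Add(3, -5), -2)), 2), Function('D')(6)) = Mul(Pow(Add(Mul(-1, 14), Mul(Add(3, -5), -2)), 2), Add(6, Pow(6, 2))) = Mul(Pow(Add(-14, Mul(-2, -2)), 2), Add(6, 36)) = Mul(Pow(Add(-14, 4), 2), 42) = Mul(Pow(-10, 2), 42) = Mul(100, 42) = 4200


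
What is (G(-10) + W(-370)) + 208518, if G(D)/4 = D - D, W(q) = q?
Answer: 208148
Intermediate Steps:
G(D) = 0 (G(D) = 4*(D - D) = 4*0 = 0)
(G(-10) + W(-370)) + 208518 = (0 - 370) + 208518 = -370 + 208518 = 208148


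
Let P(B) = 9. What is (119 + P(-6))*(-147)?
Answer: -18816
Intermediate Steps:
(119 + P(-6))*(-147) = (119 + 9)*(-147) = 128*(-147) = -18816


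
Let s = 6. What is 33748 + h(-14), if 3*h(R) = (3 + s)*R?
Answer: 33706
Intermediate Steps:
h(R) = 3*R (h(R) = ((3 + 6)*R)/3 = (9*R)/3 = 3*R)
33748 + h(-14) = 33748 + 3*(-14) = 33748 - 42 = 33706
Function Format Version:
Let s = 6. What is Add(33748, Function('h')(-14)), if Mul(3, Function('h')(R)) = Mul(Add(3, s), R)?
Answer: 33706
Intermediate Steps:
Function('h')(R) = Mul(3, R) (Function('h')(R) = Mul(Rational(1, 3), Mul(Add(3, 6), R)) = Mul(Rational(1, 3), Mul(9, R)) = Mul(3, R))
Add(33748, Function('h')(-14)) = Add(33748, Mul(3, -14)) = Add(33748, -42) = 33706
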